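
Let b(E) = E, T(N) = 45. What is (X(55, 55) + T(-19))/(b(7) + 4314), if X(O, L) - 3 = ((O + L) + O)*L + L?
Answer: 9178/4321 ≈ 2.1240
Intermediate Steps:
X(O, L) = 3 + L + L*(L + 2*O) (X(O, L) = 3 + (((O + L) + O)*L + L) = 3 + (((L + O) + O)*L + L) = 3 + ((L + 2*O)*L + L) = 3 + (L*(L + 2*O) + L) = 3 + (L + L*(L + 2*O)) = 3 + L + L*(L + 2*O))
(X(55, 55) + T(-19))/(b(7) + 4314) = ((3 + 55 + 55**2 + 2*55*55) + 45)/(7 + 4314) = ((3 + 55 + 3025 + 6050) + 45)/4321 = (9133 + 45)*(1/4321) = 9178*(1/4321) = 9178/4321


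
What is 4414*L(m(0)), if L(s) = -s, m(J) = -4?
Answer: 17656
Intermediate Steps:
4414*L(m(0)) = 4414*(-1*(-4)) = 4414*4 = 17656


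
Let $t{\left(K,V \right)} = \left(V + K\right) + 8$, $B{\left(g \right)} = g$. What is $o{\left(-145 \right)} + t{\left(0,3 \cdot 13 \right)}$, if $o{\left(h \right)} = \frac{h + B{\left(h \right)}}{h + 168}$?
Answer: $\frac{791}{23} \approx 34.391$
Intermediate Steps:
$t{\left(K,V \right)} = 8 + K + V$ ($t{\left(K,V \right)} = \left(K + V\right) + 8 = 8 + K + V$)
$o{\left(h \right)} = \frac{2 h}{168 + h}$ ($o{\left(h \right)} = \frac{h + h}{h + 168} = \frac{2 h}{168 + h}$)
$o{\left(-145 \right)} + t{\left(0,3 \cdot 13 \right)} = 2 \left(-145\right) \frac{1}{168 - 145} + \left(8 + 0 + 3 \cdot 13\right) = 2 \left(-145\right) \frac{1}{23} + \left(8 + 0 + 39\right) = 2 \left(-145\right) \frac{1}{23} + 47 = - \frac{290}{23} + 47 = \frac{791}{23}$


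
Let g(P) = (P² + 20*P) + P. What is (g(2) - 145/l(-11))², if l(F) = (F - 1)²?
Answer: 41977441/20736 ≈ 2024.4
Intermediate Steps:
l(F) = (-1 + F)²
g(P) = P² + 21*P
(g(2) - 145/l(-11))² = (2*(21 + 2) - 145/(-1 - 11)²)² = (2*23 - 145/((-12)²))² = (46 - 145/144)² = (6479/144)² = 41977441/20736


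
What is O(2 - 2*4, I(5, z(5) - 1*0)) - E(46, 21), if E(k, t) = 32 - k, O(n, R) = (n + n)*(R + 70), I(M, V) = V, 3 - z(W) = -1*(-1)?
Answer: -850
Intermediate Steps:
z(W) = 2 (z(W) = 3 - (-1)*(-1) = 3 - 1*1 = 3 - 1 = 2)
O(n, R) = 2*n*(70 + R) (O(n, R) = (2*n)*(70 + R) = 2*n*(70 + R))
O(2 - 2*4, I(5, z(5) - 1*0)) - E(46, 21) = 2*(2 - 2*4)*(70 + (2 - 1*0)) - (32 - 1*46) = 2*(2 - 8)*(70 + (2 + 0)) - (32 - 46) = 2*(-6)*(70 + 2) - 1*(-14) = 2*(-6)*72 + 14 = -864 + 14 = -850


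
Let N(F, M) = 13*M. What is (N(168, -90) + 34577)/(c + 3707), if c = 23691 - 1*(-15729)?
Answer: 33407/43127 ≈ 0.77462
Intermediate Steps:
c = 39420 (c = 23691 + 15729 = 39420)
(N(168, -90) + 34577)/(c + 3707) = (13*(-90) + 34577)/(39420 + 3707) = (-1170 + 34577)/43127 = 33407*(1/43127) = 33407/43127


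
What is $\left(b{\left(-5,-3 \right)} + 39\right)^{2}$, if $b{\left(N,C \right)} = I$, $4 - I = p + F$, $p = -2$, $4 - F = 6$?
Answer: $2209$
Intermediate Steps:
$F = -2$ ($F = 4 - 6 = -2$)
$I = 8$ ($I = 4 - \left(-2 - 2\right) = 4 - -4 = 4 + 4 = 8$)
$b{\left(N,C \right)} = 8$
$\left(b{\left(-5,-3 \right)} + 39\right)^{2} = \left(8 + 39\right)^{2} = 47^{2} = 2209$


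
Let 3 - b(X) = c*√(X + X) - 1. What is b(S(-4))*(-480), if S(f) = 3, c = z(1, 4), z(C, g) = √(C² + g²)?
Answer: -1920 + 480*√102 ≈ 2927.8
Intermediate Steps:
c = √17 (c = √(1² + 4²) = √(1 + 16) = √17 ≈ 4.1231)
b(X) = 4 - √34*√X (b(X) = 3 - (√17*√(X + X) - 1) = 3 - (√17*√(2*X) - 1) = 3 - (√17*(√2*√X) - 1) = 3 - (√34*√X - 1) = 3 - (-1 + √34*√X) = 3 + (1 - √34*√X) = 4 - √34*√X)
b(S(-4))*(-480) = (4 - √34*√3)*(-480) = (4 - √102)*(-480) = -1920 + 480*√102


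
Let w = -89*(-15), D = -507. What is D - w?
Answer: -1842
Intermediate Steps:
w = 1335
D - w = -507 - 1*1335 = -507 - 1335 = -1842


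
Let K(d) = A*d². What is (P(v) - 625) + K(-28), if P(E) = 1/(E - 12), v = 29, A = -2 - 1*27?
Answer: -397136/17 ≈ -23361.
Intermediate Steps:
A = -29 (A = -2 - 27 = -29)
P(E) = 1/(-12 + E)
K(d) = -29*d²
(P(v) - 625) + K(-28) = (1/(-12 + 29) - 625) - 29*(-28)² = (1/17 - 625) - 29*784 = (1/17 - 625) - 22736 = -10624/17 - 22736 = -397136/17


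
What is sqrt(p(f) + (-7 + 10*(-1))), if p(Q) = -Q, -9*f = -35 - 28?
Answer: 2*I*sqrt(6) ≈ 4.899*I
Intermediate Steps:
f = 7 (f = -(-35 - 28)/9 = -1/9*(-63) = 7)
sqrt(p(f) + (-7 + 10*(-1))) = sqrt(-1*7 + (-7 + 10*(-1))) = sqrt(-7 + (-7 - 10)) = sqrt(-7 - 17) = sqrt(-24) = 2*I*sqrt(6)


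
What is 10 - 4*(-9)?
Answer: 46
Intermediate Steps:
10 - 4*(-9) = 10 + 36 = 46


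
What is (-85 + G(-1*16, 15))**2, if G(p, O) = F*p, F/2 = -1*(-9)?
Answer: 139129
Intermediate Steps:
F = 18 (F = 2*(-1*(-9)) = 2*9 = 18)
G(p, O) = 18*p
(-85 + G(-1*16, 15))**2 = (-85 + 18*(-1*16))**2 = (-85 + 18*(-16))**2 = (-85 - 288)**2 = (-373)**2 = 139129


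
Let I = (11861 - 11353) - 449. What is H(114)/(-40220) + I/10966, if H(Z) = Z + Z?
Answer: -31817/110263130 ≈ -0.00028856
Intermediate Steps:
H(Z) = 2*Z
I = 59 (I = 508 - 449 = 59)
H(114)/(-40220) + I/10966 = (2*114)/(-40220) + 59/10966 = 228*(-1/40220) + 59*(1/10966) = -57/10055 + 59/10966 = -31817/110263130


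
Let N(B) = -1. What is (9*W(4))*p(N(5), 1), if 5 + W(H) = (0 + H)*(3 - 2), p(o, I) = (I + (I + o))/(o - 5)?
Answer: 3/2 ≈ 1.5000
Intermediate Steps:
p(o, I) = (o + 2*I)/(-5 + o)
W(H) = -5 + H (W(H) = -5 + (0 + H)*(3 - 2) = -5 + H*1 = -5 + H)
(9*W(4))*p(N(5), 1) = (9*(-5 + 4))*((-1 + 2*1)/(-5 - 1)) = (9*(-1))*((-1 + 2)/(-6)) = -(-3)/2 = -9*(-⅙) = 3/2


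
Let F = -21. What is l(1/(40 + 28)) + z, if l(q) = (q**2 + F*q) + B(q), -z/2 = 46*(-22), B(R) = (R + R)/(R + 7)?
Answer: 4463560121/2205648 ≈ 2023.7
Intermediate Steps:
B(R) = 2*R/(7 + R) (B(R) = (2*R)/(7 + R) = 2*R/(7 + R))
z = 2024 (z = -92*(-22) = -2*(-1012) = 2024)
l(q) = q**2 - 21*q + 2*q/(7 + q) (l(q) = (q**2 - 21*q) + 2*q/(7 + q) = q**2 - 21*q + 2*q/(7 + q))
l(1/(40 + 28)) + z = (2 + (-21 + 1/(40 + 28))*(7 + 1/(40 + 28)))/((40 + 28)*(7 + 1/(40 + 28))) + 2024 = (2 + (-21 + 1/68)*(7 + 1/68))/(68*(7 + 1/68)) + 2024 = (2 - 1427/68*477/68)/(68*(477/68)) + 2024 = (1/68)*(68/477)*(2 - 680679/4624) + 2024 = (1/68)*(68/477)*(-671431/4624) + 2024 = -671431/2205648 + 2024 = 4463560121/2205648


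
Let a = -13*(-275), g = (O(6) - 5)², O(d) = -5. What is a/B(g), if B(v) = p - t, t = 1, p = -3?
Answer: -3575/4 ≈ -893.75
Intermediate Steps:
g = 100 (g = (-5 - 5)² = (-10)² = 100)
B(v) = -4 (B(v) = -3 - 1*1 = -3 - 1 = -4)
a = 3575
a/B(g) = 3575/(-4) = 3575*(-¼) = -3575/4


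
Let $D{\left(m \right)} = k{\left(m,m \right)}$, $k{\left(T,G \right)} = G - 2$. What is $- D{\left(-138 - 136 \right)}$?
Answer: $276$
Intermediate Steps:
$k{\left(T,G \right)} = -2 + G$
$D{\left(m \right)} = -2 + m$
$- D{\left(-138 - 136 \right)} = - (-2 - 274) = \left(-1\right) \left(-276\right) = 276$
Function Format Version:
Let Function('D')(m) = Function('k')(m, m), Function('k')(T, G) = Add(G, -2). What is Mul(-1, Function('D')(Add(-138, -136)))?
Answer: 276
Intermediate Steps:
Function('k')(T, G) = Add(-2, G)
Function('D')(m) = Add(-2, m)
Mul(-1, Function('D')(Add(-138, -136))) = Mul(-1, Add(-2, Add(-138, -136))) = Mul(-1, Add(-2, -274)) = Mul(-1, -276) = 276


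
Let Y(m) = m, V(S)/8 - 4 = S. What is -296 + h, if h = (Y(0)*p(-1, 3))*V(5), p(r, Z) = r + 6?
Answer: -296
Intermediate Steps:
p(r, Z) = 6 + r
V(S) = 32 + 8*S
h = 0 (h = (0*(6 - 1))*(32 + 8*5) = (0*5)*(32 + 40) = 0*72 = 0)
-296 + h = -296 + 0 = -296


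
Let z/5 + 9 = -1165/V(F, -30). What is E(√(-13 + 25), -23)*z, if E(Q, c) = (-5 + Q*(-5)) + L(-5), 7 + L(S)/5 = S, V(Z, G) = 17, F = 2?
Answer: 428350/17 + 65900*√3/17 ≈ 31911.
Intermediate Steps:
L(S) = -35 + 5*S
E(Q, c) = -65 - 5*Q (E(Q, c) = (-5 + Q*(-5)) + (-35 + 5*(-5)) = (-5 - 5*Q) + (-35 - 25) = (-5 - 5*Q) - 60 = -65 - 5*Q)
z = -6590/17 (z = -45 + 5*(-1165/17) = -45 - 5825/17 = -6590/17 ≈ -387.65)
E(√(-13 + 25), -23)*z = (-65 - 5*√(-13 + 25))*(-6590/17) = (-65 - 10*√3)*(-6590/17) = 428350/17 + 65900*√3/17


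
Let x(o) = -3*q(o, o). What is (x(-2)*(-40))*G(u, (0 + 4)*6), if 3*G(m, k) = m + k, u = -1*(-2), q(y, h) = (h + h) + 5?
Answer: 1040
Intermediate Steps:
q(y, h) = 5 + 2*h (q(y, h) = 2*h + 5 = 5 + 2*h)
u = 2
x(o) = -15 - 6*o (x(o) = -3*(5 + 2*o) = -15 - 6*o)
G(m, k) = k/3 + m/3 (G(m, k) = (m + k)/3 = (k + m)/3 = k/3 + m/3)
(x(-2)*(-40))*G(u, (0 + 4)*6) = ((-15 - 6*(-2))*(-40))*(((0 + 4)*6)/3 + (⅓)*2) = ((-15 + 12)*(-40))*((4*6)/3 + ⅔) = (-3*(-40))*((⅓)*24 + ⅔) = 120*(8 + ⅔) = 120*(26/3) = 1040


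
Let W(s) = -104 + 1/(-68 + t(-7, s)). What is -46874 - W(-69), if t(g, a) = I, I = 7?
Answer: -2852969/61 ≈ -46770.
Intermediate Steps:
t(g, a) = 7
W(s) = -6345/61 (W(s) = -104 + 1/(-68 + 7) = -104 + 1/(-61) = -104 - 1/61 = -6345/61)
-46874 - W(-69) = -46874 - 1*(-6345/61) = -46874 + 6345/61 = -2852969/61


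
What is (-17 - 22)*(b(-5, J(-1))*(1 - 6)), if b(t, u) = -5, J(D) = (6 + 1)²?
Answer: -975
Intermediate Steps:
J(D) = 49 (J(D) = 7² = 49)
(-17 - 22)*(b(-5, J(-1))*(1 - 6)) = (-17 - 22)*(-5*(1 - 6)) = -(-195)*(-5) = -39*25 = -975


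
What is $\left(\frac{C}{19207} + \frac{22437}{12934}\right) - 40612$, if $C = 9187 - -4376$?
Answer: $- \frac{10088362231555}{248423338} \approx -40610.0$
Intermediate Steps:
$C = 13563$ ($C = 9187 + \left(-1819 + 6195\right) = 9187 + 4376 = 13563$)
$\left(\frac{C}{19207} + \frac{22437}{12934}\right) - 40612 = \left(\frac{13563}{19207} + \frac{22437}{12934}\right) - 40612 = \frac{606371301}{248423338} - 40612 = - \frac{10088362231555}{248423338}$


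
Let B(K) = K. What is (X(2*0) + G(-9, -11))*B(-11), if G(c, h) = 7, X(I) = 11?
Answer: -198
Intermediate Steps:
(X(2*0) + G(-9, -11))*B(-11) = (11 + 7)*(-11) = 18*(-11) = -198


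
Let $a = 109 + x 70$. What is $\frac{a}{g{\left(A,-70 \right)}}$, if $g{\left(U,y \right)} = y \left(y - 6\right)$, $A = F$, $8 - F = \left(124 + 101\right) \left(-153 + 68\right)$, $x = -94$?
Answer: $- \frac{6471}{5320} \approx -1.2164$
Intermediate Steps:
$F = 19133$ ($F = 8 - \left(124 + 101\right) \left(-153 + 68\right) = 8 - 225 \left(-85\right) = 8 - -19125 = 8 + 19125 = 19133$)
$A = 19133$
$g{\left(U,y \right)} = y \left(-6 + y\right)$
$a = -6471$ ($a = 109 - 6580 = -6471$)
$\frac{a}{g{\left(A,-70 \right)}} = - \frac{6471}{\left(-70\right) \left(-6 - 70\right)} = - \frac{6471}{\left(-70\right) \left(-76\right)} = - \frac{6471}{5320}$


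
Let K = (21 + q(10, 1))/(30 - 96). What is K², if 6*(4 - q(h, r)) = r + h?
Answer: 19321/156816 ≈ 0.12321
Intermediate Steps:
q(h, r) = 4 - h/6 - r/6 (q(h, r) = 4 - (r + h)/6 = 4 - (h + r)/6 = 4 + (-h/6 - r/6) = 4 - h/6 - r/6)
K = -139/396 (K = (21 + (4 - ⅙*10 - ⅙*1))/(30 - 96) = (21 + (4 - 5/3 - ⅙))/(-66) = (21 + 13/6)*(-1/66) = (139/6)*(-1/66) = -139/396 ≈ -0.35101)
K² = (-139/396)² = 19321/156816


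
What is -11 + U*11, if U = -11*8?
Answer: -979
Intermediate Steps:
U = -88
-11 + U*11 = -11 - 88*11 = -11 - 968 = -979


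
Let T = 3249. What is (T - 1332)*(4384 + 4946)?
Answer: 17885610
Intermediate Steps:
(T - 1332)*(4384 + 4946) = (3249 - 1332)*(4384 + 4946) = 1917*9330 = 17885610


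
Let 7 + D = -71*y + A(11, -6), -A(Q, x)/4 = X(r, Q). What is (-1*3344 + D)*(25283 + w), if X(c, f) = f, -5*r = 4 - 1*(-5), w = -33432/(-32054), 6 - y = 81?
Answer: 782088799010/16027 ≈ 4.8798e+7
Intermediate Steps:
y = -75 (y = 6 - 1*81 = 6 - 81 = -75)
w = 16716/16027 (w = -33432*(-1/32054) = 16716/16027 ≈ 1.0430)
r = -9/5 (r = -(4 - 1*(-5))/5 = -(4 + 5)/5 = -⅕*9 = -9/5 ≈ -1.8000)
A(Q, x) = -4*Q
D = 5274 (D = -7 + (-71*(-75) - 4*11) = -7 + (5325 - 44) = -7 + 5281 = 5274)
(-1*3344 + D)*(25283 + w) = (-1*3344 + 5274)*(25283 + 16716/16027) = (-3344 + 5274)*(405227357/16027) = 1930*(405227357/16027) = 782088799010/16027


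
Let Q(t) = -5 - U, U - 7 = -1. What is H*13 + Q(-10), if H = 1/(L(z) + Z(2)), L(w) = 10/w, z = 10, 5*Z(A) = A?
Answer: -12/7 ≈ -1.7143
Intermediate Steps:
U = 6 (U = 7 - 1 = 6)
Z(A) = A/5
Q(t) = -11 (Q(t) = -5 - 1*6 = -5 - 6 = -11)
H = 5/7 (H = 1/(10/10 + (1/5)*2) = 1/(10*(1/10) + 2/5) = 1/(1 + 2/5) = 1/(7/5) = 5/7 ≈ 0.71429)
H*13 + Q(-10) = (5/7)*13 - 11 = 65/7 - 11 = -12/7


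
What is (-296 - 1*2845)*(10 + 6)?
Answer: -50256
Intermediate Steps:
(-296 - 1*2845)*(10 + 6) = (-296 - 2845)*16 = -3141*16 = -50256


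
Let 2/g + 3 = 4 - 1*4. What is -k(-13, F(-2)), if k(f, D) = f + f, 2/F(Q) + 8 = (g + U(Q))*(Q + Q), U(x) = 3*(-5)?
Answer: 26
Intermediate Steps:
g = -⅔ (g = 2/(-3 + (4 - 1*4)) = 2/(-3 + (4 - 4)) = 2/(-3 + 0) = 2/(-3) = 2*(-⅓) = -⅔ ≈ -0.66667)
U(x) = -15
F(Q) = 2/(-8 - 94*Q/3) (F(Q) = 2/(-8 + (-⅔ - 15)*(Q + Q)) = 2/(-8 - 94*Q/3))
k(f, D) = 2*f
-k(-13, F(-2)) = -2*(-13) = -1*(-26) = 26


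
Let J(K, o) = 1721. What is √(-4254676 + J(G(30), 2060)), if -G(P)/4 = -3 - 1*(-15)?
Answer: 7*I*√86795 ≈ 2062.3*I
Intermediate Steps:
G(P) = -48 (G(P) = -4*(-3 - 1*(-15)) = -4*(-3 + 15) = -4*12 = -48)
√(-4254676 + J(G(30), 2060)) = √(-4254676 + 1721) = √(-4252955) = 7*I*√86795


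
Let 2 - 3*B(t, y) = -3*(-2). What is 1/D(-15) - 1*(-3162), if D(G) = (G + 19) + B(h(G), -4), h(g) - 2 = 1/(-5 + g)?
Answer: 25299/8 ≈ 3162.4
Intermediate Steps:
h(g) = 2 + 1/(-5 + g)
B(t, y) = -4/3 (B(t, y) = ⅔ - (-1)*(-2) = ⅔ - ⅓*6 = ⅔ - 2 = -4/3)
D(G) = 53/3 + G (D(G) = (G + 19) - 4/3 = (19 + G) - 4/3 = 53/3 + G)
1/D(-15) - 1*(-3162) = 1/(53/3 - 15) - 1*(-3162) = 1/(8/3) + 3162 = 3/8 + 3162 = 25299/8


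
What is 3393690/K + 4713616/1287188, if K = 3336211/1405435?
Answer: 1534850347489541794/1073582691167 ≈ 1.4297e+6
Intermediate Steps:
K = 3336211/1405435 (K = 3336211*(1/1405435) = 3336211/1405435 ≈ 2.3738)
3393690/K + 4713616/1287188 = 3393690/(3336211/1405435) + 4713616/1287188 = 3393690*(1405435/3336211) + 4713616*(1/1287188) = 4769610705150/3336211 + 1178404/321797 = 1534850347489541794/1073582691167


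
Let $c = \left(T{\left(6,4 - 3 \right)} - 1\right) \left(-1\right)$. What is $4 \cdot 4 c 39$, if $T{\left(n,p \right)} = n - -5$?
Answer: $-6240$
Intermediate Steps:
$T{\left(n,p \right)} = 5 + n$ ($T{\left(n,p \right)} = n + 5 = 5 + n$)
$c = -10$ ($c = \left(\left(5 + 6\right) - 1\right) \left(-1\right) = \left(11 - 1\right) \left(-1\right) = 10 \left(-1\right) = -10$)
$4 \cdot 4 c 39 = 4 \cdot 4 \left(-10\right) 39 = 16 \left(-10\right) 39 = \left(-160\right) 39 = -6240$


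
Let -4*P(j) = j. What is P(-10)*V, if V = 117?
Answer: 585/2 ≈ 292.50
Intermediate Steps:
P(j) = -j/4
P(-10)*V = -¼*(-10)*117 = (5/2)*117 = 585/2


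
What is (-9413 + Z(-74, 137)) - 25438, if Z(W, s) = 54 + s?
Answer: -34660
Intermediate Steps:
(-9413 + Z(-74, 137)) - 25438 = (-9413 + (54 + 137)) - 25438 = (-9413 + 191) - 25438 = -9222 - 25438 = -34660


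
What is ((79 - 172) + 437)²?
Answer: 118336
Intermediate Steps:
((79 - 172) + 437)² = (-93 + 437)² = 344² = 118336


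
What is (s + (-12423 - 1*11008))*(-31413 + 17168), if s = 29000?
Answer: -79330405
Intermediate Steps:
(s + (-12423 - 1*11008))*(-31413 + 17168) = (29000 + (-12423 - 1*11008))*(-31413 + 17168) = (29000 + (-12423 - 11008))*(-14245) = (29000 - 23431)*(-14245) = 5569*(-14245) = -79330405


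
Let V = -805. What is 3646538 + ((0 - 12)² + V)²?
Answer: 4083459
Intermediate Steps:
3646538 + ((0 - 12)² + V)² = 3646538 + ((0 - 12)² - 805)² = 3646538 + ((-12)² - 805)² = 3646538 + (144 - 805)² = 3646538 + (-661)² = 3646538 + 436921 = 4083459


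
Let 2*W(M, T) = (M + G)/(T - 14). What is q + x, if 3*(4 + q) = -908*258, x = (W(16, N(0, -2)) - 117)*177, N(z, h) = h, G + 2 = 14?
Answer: -791647/8 ≈ -98956.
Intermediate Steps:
G = 12 (G = -2 + 14 = 12)
W(M, T) = (12 + M)/(2*(-14 + T)) (W(M, T) = ((M + 12)/(T - 14))/2 = ((12 + M)/(-14 + T))/2 = (12 + M)/(2*(-14 + T)))
x = -166911/8 (x = ((12 + 16)/(2*(-14 - 2)) - 117)*177 = ((½)*28/(-16) - 117)*177 = ((½)*(-1/16)*28 - 117)*177 = (-7/8 - 117)*177 = -943/8*177 = -166911/8 ≈ -20864.)
q = -78092 (q = -4 + (-908*258)/3 = -4 + (⅓)*(-234264) = -4 - 78088 = -78092)
q + x = -78092 - 166911/8 = -791647/8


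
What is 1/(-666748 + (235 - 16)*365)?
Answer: -1/586813 ≈ -1.7041e-6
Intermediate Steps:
1/(-666748 + (235 - 16)*365) = 1/(-666748 + 219*365) = 1/(-666748 + 79935) = 1/(-586813) = -1/586813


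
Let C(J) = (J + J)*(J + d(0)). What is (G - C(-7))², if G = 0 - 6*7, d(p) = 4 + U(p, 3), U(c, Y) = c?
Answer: 7056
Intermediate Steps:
d(p) = 4 + p
G = -42 (G = 0 - 42 = -42)
C(J) = 2*J*(4 + J) (C(J) = (J + J)*(J + (4 + 0)) = (2*J)*(J + 4) = (2*J)*(4 + J) = 2*J*(4 + J))
(G - C(-7))² = (-42 - 2*(-7)*(4 - 7))² = (-42 - 2*(-7)*(-3))² = (-42 - 1*42)² = (-42 - 42)² = (-84)² = 7056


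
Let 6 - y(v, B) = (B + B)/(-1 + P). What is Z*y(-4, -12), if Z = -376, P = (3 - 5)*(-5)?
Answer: -9776/3 ≈ -3258.7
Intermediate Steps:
P = 10 (P = -2*(-5) = 10)
y(v, B) = 6 - 2*B/9 (y(v, B) = 6 - (B + B)/(-1 + 10) = 6 - 2*B/9)
Z*y(-4, -12) = -376*(6 - 2/9*(-12)) = -376*(6 + 8/3) = -376*26/3 = -9776/3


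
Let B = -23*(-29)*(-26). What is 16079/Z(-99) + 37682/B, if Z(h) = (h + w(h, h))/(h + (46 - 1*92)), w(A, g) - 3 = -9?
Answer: 577544800/26013 ≈ 22202.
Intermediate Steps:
w(A, g) = -6 (w(A, g) = 3 - 9 = -6)
B = -17342 (B = 667*(-26) = -17342)
Z(h) = (-6 + h)/(-46 + h) (Z(h) = (h - 6)/(h + (46 - 1*92)) = (-6 + h)/(h + (46 - 92)) = (-6 + h)/(h - 46) = (-6 + h)/(-46 + h))
16079/Z(-99) + 37682/B = 16079/(((-6 - 99)/(-46 - 99))) + 37682/(-17342) = 16079/((-105/(-145))) + 37682*(-1/17342) = 16079/((-1/145*(-105))) - 18841/8671 = 16079/(21/29) - 18841/8671 = 16079*(29/21) - 18841/8671 = 66613/3 - 18841/8671 = 577544800/26013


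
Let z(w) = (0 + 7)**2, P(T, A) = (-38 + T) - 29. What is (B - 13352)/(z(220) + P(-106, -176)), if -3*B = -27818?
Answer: 6119/186 ≈ 32.898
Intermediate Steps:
P(T, A) = -67 + T
B = 27818/3 (B = -1/3*(-27818) = 27818/3 ≈ 9272.7)
z(w) = 49 (z(w) = 7**2 = 49)
(B - 13352)/(z(220) + P(-106, -176)) = (27818/3 - 13352)/(49 + (-67 - 106)) = -12238/(3*(49 - 173)) = -12238/3/(-124) = -12238/3*(-1/124) = 6119/186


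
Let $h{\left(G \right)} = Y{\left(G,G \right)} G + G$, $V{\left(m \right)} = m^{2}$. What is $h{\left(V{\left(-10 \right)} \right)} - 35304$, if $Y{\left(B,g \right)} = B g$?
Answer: $964796$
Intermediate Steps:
$h{\left(G \right)} = G + G^{3}$ ($h{\left(G \right)} = G G G + G = G^{2} G + G = G^{3} + G = G + G^{3}$)
$h{\left(V{\left(-10 \right)} \right)} - 35304 = \left(\left(-10\right)^{2} + \left(\left(-10\right)^{2}\right)^{3}\right) - 35304 = \left(100 + 100^{3}\right) - 35304 = \left(100 + 1000000\right) - 35304 = 1000100 - 35304 = 964796$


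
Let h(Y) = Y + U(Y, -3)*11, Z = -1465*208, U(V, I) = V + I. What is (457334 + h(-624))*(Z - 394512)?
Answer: -314523643616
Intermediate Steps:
U(V, I) = I + V
Z = -304720
h(Y) = -33 + 12*Y (h(Y) = Y + (-3 + Y)*11 = Y + (-33 + 11*Y) = -33 + 12*Y)
(457334 + h(-624))*(Z - 394512) = (457334 + (-33 + 12*(-624)))*(-304720 - 394512) = (457334 + (-33 - 7488))*(-699232) = (457334 - 7521)*(-699232) = 449813*(-699232) = -314523643616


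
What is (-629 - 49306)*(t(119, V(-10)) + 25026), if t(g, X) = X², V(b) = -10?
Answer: -1254666810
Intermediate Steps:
(-629 - 49306)*(t(119, V(-10)) + 25026) = (-629 - 49306)*((-10)² + 25026) = -49935*(100 + 25026) = -49935*25126 = -1254666810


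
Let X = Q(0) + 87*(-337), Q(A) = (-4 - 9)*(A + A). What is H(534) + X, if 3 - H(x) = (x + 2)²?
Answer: -316612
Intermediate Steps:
Q(A) = -26*A
X = -29319 (X = -26*0 + 87*(-337) = 0 - 29319 = -29319)
H(x) = 3 - (2 + x)² (H(x) = 3 - (x + 2)² = 3 - (2 + x)²)
H(534) + X = (3 - (2 + 534)²) - 29319 = (3 - 1*536²) - 29319 = (3 - 1*287296) - 29319 = (3 - 287296) - 29319 = -287293 - 29319 = -316612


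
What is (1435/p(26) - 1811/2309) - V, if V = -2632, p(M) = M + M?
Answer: 319238219/120068 ≈ 2658.8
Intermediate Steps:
p(M) = 2*M
(1435/p(26) - 1811/2309) - V = (1435/((2*26)) - 1811/2309) - 1*(-2632) = (1435/52 - 1811*1/2309) + 2632 = (1435*(1/52) - 1811/2309) + 2632 = (1435/52 - 1811/2309) + 2632 = 3219243/120068 + 2632 = 319238219/120068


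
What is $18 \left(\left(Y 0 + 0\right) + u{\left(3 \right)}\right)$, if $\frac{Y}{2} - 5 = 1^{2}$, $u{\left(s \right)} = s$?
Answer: $54$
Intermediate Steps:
$Y = 12$ ($Y = 10 + 2 \cdot 1^{2} = 10 + 2 \cdot 1 = 10 + 2 = 12$)
$18 \left(\left(Y 0 + 0\right) + u{\left(3 \right)}\right) = 18 \left(\left(12 \cdot 0 + 0\right) + 3\right) = 18 \left(\left(0 + 0\right) + 3\right) = 18 \left(0 + 3\right) = 18 \cdot 3 = 54$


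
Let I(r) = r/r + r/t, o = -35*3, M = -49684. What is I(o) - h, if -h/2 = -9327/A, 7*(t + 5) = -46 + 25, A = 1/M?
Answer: 7414442801/8 ≈ 9.2680e+8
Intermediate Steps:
o = -105
A = -1/49684 (A = 1/(-49684) = -1/49684 ≈ -2.0127e-5)
t = -8 (t = -5 + (-46 + 25)/7 = -5 + (⅐)*(-21) = -5 - 3 = -8)
h = -926805336 (h = -(-18654)/(-1/49684) = -(-18654)*(-49684) = -2*463402668 = -926805336)
I(r) = 1 - r/8 (I(r) = r/r + r/(-8) = 1 + r*(-⅛) = 1 - r/8)
I(o) - h = (1 - ⅛*(-105)) - 1*(-926805336) = (1 + 105/8) + 926805336 = 113/8 + 926805336 = 7414442801/8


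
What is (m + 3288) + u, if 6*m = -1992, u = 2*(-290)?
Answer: 2376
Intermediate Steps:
u = -580
m = -332 (m = (1/6)*(-1992) = -332)
(m + 3288) + u = (-332 + 3288) - 580 = 2956 - 580 = 2376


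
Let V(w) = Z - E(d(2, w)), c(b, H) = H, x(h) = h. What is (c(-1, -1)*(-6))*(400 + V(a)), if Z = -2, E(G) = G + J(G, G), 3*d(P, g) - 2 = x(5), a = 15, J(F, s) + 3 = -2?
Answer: 2404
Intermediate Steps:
J(F, s) = -5 (J(F, s) = -3 - 2 = -5)
d(P, g) = 7/3 (d(P, g) = ⅔ + (⅓)*5 = ⅔ + 5/3 = 7/3)
E(G) = -5 + G (E(G) = G - 5 = -5 + G)
V(w) = ⅔ (V(w) = -2 - (-5 + 7/3) = -2 - 1*(-8/3) = -2 + 8/3 = ⅔)
(c(-1, -1)*(-6))*(400 + V(a)) = (-1*(-6))*(400 + ⅔) = 6*(1202/3) = 2404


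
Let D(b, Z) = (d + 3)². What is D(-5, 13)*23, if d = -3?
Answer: 0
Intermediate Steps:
D(b, Z) = 0 (D(b, Z) = (-3 + 3)² = 0² = 0)
D(-5, 13)*23 = 0*23 = 0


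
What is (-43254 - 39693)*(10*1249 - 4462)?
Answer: -665898516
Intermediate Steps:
(-43254 - 39693)*(10*1249 - 4462) = -82947*(12490 - 4462) = -82947*8028 = -665898516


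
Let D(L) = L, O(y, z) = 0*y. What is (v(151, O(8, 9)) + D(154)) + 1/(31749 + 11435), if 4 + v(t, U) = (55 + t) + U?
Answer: 15373505/43184 ≈ 356.00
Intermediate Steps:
O(y, z) = 0
v(t, U) = 51 + U + t (v(t, U) = -4 + ((55 + t) + U) = -4 + (55 + U + t) = 51 + U + t)
(v(151, O(8, 9)) + D(154)) + 1/(31749 + 11435) = ((51 + 0 + 151) + 154) + 1/(31749 + 11435) = (202 + 154) + 1/43184 = 356 + 1/43184 = 15373505/43184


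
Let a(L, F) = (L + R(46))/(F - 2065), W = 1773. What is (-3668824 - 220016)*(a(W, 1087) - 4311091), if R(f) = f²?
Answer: 2732720849900180/163 ≈ 1.6765e+13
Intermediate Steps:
a(L, F) = (2116 + L)/(-2065 + F) (a(L, F) = (L + 46²)/(F - 2065) = (L + 2116)/(-2065 + F) = (2116 + L)/(-2065 + F))
(-3668824 - 220016)*(a(W, 1087) - 4311091) = (-3668824 - 220016)*((2116 + 1773)/(-2065 + 1087) - 4311091) = -3888840*(3889/(-978) - 4311091) = -3888840*(-1/978*3889 - 4311091) = -3888840*(-3889/978 - 4311091) = -3888840*(-4216250887/978) = 2732720849900180/163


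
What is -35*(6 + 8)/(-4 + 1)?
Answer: 490/3 ≈ 163.33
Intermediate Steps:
-35*(6 + 8)/(-4 + 1) = -490/(-3) = -490*(-1)/3 = -35*(-14/3) = 490/3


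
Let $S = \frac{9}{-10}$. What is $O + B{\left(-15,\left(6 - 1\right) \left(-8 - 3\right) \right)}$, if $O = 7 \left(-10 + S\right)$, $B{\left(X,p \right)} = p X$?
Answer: $\frac{7487}{10} \approx 748.7$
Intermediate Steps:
$B{\left(X,p \right)} = X p$
$S = - \frac{9}{10}$ ($S = 9 \left(- \frac{1}{10}\right) = - \frac{9}{10} \approx -0.9$)
$O = - \frac{763}{10}$ ($O = 7 \left(-10 - \frac{9}{10}\right) = 7 \left(- \frac{109}{10}\right) = - \frac{763}{10} \approx -76.3$)
$O + B{\left(-15,\left(6 - 1\right) \left(-8 - 3\right) \right)} = - \frac{763}{10} - 15 \left(6 - 1\right) \left(-8 - 3\right) = - \frac{763}{10} - 15 \cdot 5 \left(-11\right) = - \frac{763}{10} - -825 = - \frac{763}{10} + 825 = \frac{7487}{10}$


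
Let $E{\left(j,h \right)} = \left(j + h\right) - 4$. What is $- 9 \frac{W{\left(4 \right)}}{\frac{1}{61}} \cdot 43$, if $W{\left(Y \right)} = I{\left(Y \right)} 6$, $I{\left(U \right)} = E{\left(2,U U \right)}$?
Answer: $-1982988$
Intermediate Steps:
$E{\left(j,h \right)} = -4 + h + j$ ($E{\left(j,h \right)} = \left(h + j\right) - 4 = -4 + h + j$)
$I{\left(U \right)} = -2 + U^{2}$ ($I{\left(U \right)} = -4 + U U + 2 = -4 + U^{2} + 2 = -2 + U^{2}$)
$W{\left(Y \right)} = -12 + 6 Y^{2}$ ($W{\left(Y \right)} = \left(-2 + Y^{2}\right) 6 = -12 + 6 Y^{2}$)
$- 9 \frac{W{\left(4 \right)}}{\frac{1}{61}} \cdot 43 = - 9 \frac{-12 + 6 \cdot 4^{2}}{\frac{1}{61}} \cdot 43 = - 9 \left(-12 + 6 \cdot 16\right) \frac{1}{\frac{1}{61}} \cdot 43 = - 9 \left(-12 + 96\right) 61 \cdot 43 = - 9 \cdot 84 \cdot 61 \cdot 43 = \left(-9\right) 5124 \cdot 43 = \left(-46116\right) 43 = -1982988$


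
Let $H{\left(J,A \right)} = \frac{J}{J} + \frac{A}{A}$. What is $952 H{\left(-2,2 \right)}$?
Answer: $1904$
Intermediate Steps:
$H{\left(J,A \right)} = 2$ ($H{\left(J,A \right)} = 1 + 1 = 2$)
$952 H{\left(-2,2 \right)} = 952 \cdot 2 = 1904$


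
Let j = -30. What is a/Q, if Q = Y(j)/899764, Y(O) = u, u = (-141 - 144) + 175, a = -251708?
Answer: 113238898456/55 ≈ 2.0589e+9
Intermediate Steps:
u = -110 (u = -285 + 175 = -110)
Y(O) = -110
Q = -55/449882 (Q = -110/899764 = -110*1/899764 = -55/449882 ≈ -0.00012225)
a/Q = -251708/(-55/449882) = -251708*(-449882/55) = 113238898456/55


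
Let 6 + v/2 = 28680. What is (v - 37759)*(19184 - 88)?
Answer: 374071544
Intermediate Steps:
v = 57348 (v = -12 + 2*28680 = -12 + 57360 = 57348)
(v - 37759)*(19184 - 88) = (57348 - 37759)*(19184 - 88) = 19589*19096 = 374071544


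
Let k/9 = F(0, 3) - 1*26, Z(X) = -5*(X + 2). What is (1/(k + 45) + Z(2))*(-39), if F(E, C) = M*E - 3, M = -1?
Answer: 56173/72 ≈ 780.18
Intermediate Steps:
Z(X) = -10 - 5*X (Z(X) = -5*(2 + X) = -10 - 5*X)
F(E, C) = -3 - E (F(E, C) = -E - 3 = -3 - E)
k = -261 (k = 9*((-3 - 1*0) - 1*26) = 9*((-3 + 0) - 26) = 9*(-3 - 26) = 9*(-29) = -261)
(1/(k + 45) + Z(2))*(-39) = (1/(-261 + 45) + (-10 - 5*2))*(-39) = (1/(-216) + (-10 - 10))*(-39) = (-1/216 - 20)*(-39) = -4321/216*(-39) = 56173/72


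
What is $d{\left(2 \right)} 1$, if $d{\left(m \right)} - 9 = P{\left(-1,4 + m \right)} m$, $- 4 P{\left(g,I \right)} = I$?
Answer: $6$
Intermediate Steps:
$P{\left(g,I \right)} = - \frac{I}{4}$
$d{\left(m \right)} = 9 + m \left(-1 - \frac{m}{4}\right)$ ($d{\left(m \right)} = 9 + - \frac{4 + m}{4} m = 9 + \left(-1 - \frac{m}{4}\right) m = 9 + m \left(-1 - \frac{m}{4}\right)$)
$d{\left(2 \right)} 1 = \left(9 - 2 - \frac{2^{2}}{4}\right) 1 = \left(9 - 2 - 1\right) 1 = 6 \cdot 1 = 6$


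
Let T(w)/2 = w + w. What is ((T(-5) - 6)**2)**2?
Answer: 456976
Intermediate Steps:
T(w) = 4*w (T(w) = 2*(w + w) = 2*(2*w) = 4*w)
((T(-5) - 6)**2)**2 = ((4*(-5) - 6)**2)**2 = ((-20 - 6)**2)**2 = ((-26)**2)**2 = 676**2 = 456976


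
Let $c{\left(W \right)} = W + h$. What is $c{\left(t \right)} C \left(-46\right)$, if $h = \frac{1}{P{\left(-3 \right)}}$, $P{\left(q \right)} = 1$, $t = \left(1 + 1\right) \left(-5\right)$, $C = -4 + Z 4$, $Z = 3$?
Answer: $3312$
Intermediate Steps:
$C = 8$ ($C = -4 + 3 \cdot 4 = -4 + 12 = 8$)
$t = -10$ ($t = 2 \left(-5\right) = -10$)
$h = 1$ ($h = 1^{-1} = 1$)
$c{\left(W \right)} = 1 + W$ ($c{\left(W \right)} = W + 1 = 1 + W$)
$c{\left(t \right)} C \left(-46\right) = \left(1 - 10\right) 8 \left(-46\right) = \left(-9\right) 8 \left(-46\right) = \left(-72\right) \left(-46\right) = 3312$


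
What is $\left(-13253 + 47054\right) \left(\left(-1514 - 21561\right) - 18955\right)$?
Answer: $-1420656030$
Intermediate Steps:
$\left(-13253 + 47054\right) \left(\left(-1514 - 21561\right) - 18955\right) = 33801 \left(-23075 - 18955\right) = 33801 \left(-42030\right) = -1420656030$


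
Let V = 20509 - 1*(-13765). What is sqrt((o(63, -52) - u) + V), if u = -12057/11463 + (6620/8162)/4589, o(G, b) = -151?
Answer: 6*sqrt(4853795448364287655447217)/71558576089 ≈ 184.73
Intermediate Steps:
u = -75254014961/71558576089 (u = -12057*1/11463 + (6620*(1/8162))*(1/4589) = -4019/3821 + (3310/4081)*(1/4589) = -4019/3821 + 3310/18727709 = -75254014961/71558576089 ≈ -1.0516)
V = 34274 (V = 20509 + 13765 = 34274)
sqrt((o(63, -52) - u) + V) = sqrt((-151 - 1*(-75254014961/71558576089)) + 34274) = sqrt((-151 + 75254014961/71558576089) + 34274) = sqrt(-10730090974478/71558576089 + 34274) = sqrt(2441868545899908/71558576089) = 6*sqrt(4853795448364287655447217)/71558576089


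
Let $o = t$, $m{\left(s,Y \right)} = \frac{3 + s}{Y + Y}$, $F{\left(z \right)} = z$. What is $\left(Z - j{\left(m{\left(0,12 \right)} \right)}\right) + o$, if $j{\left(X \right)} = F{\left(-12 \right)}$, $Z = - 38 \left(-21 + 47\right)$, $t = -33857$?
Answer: $-34833$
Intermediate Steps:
$m{\left(s,Y \right)} = \frac{3 + s}{2 Y}$
$o = -33857$
$Z = -988$ ($Z = \left(-38\right) 26 = -988$)
$j{\left(X \right)} = -12$
$\left(Z - j{\left(m{\left(0,12 \right)} \right)}\right) + o = \left(-988 - -12\right) - 33857 = \left(-988 + 12\right) - 33857 = -976 - 33857 = -34833$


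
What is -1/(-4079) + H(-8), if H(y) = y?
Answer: -32631/4079 ≈ -7.9998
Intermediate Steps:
-1/(-4079) + H(-8) = -1/(-4079) - 8 = -1*(-1/4079) - 8 = 1/4079 - 8 = -32631/4079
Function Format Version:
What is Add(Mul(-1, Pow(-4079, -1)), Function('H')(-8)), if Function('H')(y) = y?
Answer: Rational(-32631, 4079) ≈ -7.9998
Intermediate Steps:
Add(Mul(-1, Pow(-4079, -1)), Function('H')(-8)) = Add(Mul(-1, Pow(-4079, -1)), -8) = Add(Mul(-1, Rational(-1, 4079)), -8) = Add(Rational(1, 4079), -8) = Rational(-32631, 4079)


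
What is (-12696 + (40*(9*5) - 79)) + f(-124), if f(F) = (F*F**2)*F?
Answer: 236410401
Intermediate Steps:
f(F) = F**4 (f(F) = F**3*F = F**4)
(-12696 + (40*(9*5) - 79)) + f(-124) = (-12696 + (40*(9*5) - 79)) + (-124)**4 = (-12696 + (40*45 - 79)) + 236421376 = (-12696 + (1800 - 79)) + 236421376 = (-12696 + 1721) + 236421376 = -10975 + 236421376 = 236410401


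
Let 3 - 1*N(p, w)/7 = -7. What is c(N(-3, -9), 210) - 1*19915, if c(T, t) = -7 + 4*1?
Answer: -19918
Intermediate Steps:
N(p, w) = 70 (N(p, w) = 21 - 7*(-7) = 21 + 49 = 70)
c(T, t) = -3 (c(T, t) = -7 + 4 = -3)
c(N(-3, -9), 210) - 1*19915 = -3 - 1*19915 = -3 - 19915 = -19918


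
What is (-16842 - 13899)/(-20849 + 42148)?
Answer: -30741/21299 ≈ -1.4433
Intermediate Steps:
(-16842 - 13899)/(-20849 + 42148) = -30741/21299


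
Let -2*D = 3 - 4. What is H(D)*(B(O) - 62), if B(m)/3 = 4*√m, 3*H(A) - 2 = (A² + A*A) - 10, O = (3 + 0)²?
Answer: 65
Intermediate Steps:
O = 9 (O = 3² = 9)
D = ½ (D = -(3 - 4)/2 = -½*(-1) = ½ ≈ 0.50000)
H(A) = -8/3 + 2*A²/3 (H(A) = ⅔ + ((A² + A*A) - 10)/3 = ⅔ + ((A² + A²) - 10)/3 = ⅔ + (2*A² - 10)/3 = ⅔ + (-10 + 2*A²)/3 = ⅔ + (-10/3 + 2*A²/3) = -8/3 + 2*A²/3)
B(m) = 12*√m (B(m) = 3*(4*√m) = 12*√m)
H(D)*(B(O) - 62) = (-8/3 + 2*(½)²/3)*(12*√9 - 62) = (-8/3 + (⅔)*(¼))*(12*3 - 62) = (-8/3 + ⅙)*(36 - 62) = -5/2*(-26) = 65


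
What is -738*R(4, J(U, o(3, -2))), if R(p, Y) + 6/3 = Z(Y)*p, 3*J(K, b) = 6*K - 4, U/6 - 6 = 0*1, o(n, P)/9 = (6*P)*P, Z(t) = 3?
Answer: -7380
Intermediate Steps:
o(n, P) = 54*P² (o(n, P) = 9*((6*P)*P) = 9*(6*P²) = 54*P²)
U = 36 (U = 36 + 6*(0*1) = 36 + 6*0 = 36 + 0 = 36)
J(K, b) = -4/3 + 2*K (J(K, b) = (6*K - 4)/3 = (-4 + 6*K)/3 = -4/3 + 2*K)
R(p, Y) = -2 + 3*p
-738*R(4, J(U, o(3, -2))) = -738*(-2 + 3*4) = -738*(-2 + 12) = -738*10 = -7380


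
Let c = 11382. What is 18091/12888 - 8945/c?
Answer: 15104767/24448536 ≈ 0.61782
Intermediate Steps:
18091/12888 - 8945/c = 18091/12888 - 8945/11382 = 15104767/24448536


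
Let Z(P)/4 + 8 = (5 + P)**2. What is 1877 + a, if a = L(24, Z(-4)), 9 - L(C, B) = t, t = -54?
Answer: 1940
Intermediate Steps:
Z(P) = -32 + 4*(5 + P)**2
L(C, B) = 63 (L(C, B) = 9 - 1*(-54) = 9 + 54 = 63)
a = 63
1877 + a = 1877 + 63 = 1940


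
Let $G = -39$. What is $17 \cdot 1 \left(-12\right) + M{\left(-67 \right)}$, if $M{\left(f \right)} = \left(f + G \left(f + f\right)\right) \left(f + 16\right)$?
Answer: $-263313$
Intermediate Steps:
$M{\left(f \right)} = - 77 f \left(16 + f\right)$ ($M{\left(f \right)} = \left(f - 39 \left(f + f\right)\right) \left(f + 16\right) = \left(f - 39 \cdot 2 f\right) \left(16 + f\right) = \left(f - 78 f\right) \left(16 + f\right) = - 77 f \left(16 + f\right)$)
$17 \cdot 1 \left(-12\right) + M{\left(-67 \right)} = 17 \cdot 1 \left(-12\right) - - 5159 \left(16 - 67\right) = 17 \left(-12\right) - \left(-5159\right) \left(-51\right) = -204 - 263109 = -263313$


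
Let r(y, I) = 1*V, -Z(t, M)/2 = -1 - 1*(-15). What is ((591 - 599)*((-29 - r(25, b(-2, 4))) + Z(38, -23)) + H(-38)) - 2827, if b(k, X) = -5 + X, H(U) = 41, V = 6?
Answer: -2282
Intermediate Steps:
Z(t, M) = -28 (Z(t, M) = -2*(-1 - 1*(-15)) = -2*(-1 + 15) = -2*14 = -28)
r(y, I) = 6 (r(y, I) = 1*6 = 6)
((591 - 599)*((-29 - r(25, b(-2, 4))) + Z(38, -23)) + H(-38)) - 2827 = ((591 - 599)*((-29 - 1*6) - 28) + 41) - 2827 = (-8*((-29 - 6) - 28) + 41) - 2827 = (-8*(-35 - 28) + 41) - 2827 = (-8*(-63) + 41) - 2827 = (504 + 41) - 2827 = 545 - 2827 = -2282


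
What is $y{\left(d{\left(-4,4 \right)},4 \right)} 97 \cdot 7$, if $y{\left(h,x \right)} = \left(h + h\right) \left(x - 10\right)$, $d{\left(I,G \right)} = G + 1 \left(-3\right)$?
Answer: $-8148$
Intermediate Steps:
$d{\left(I,G \right)} = -3 + G$ ($d{\left(I,G \right)} = G - 3 = -3 + G$)
$y{\left(h,x \right)} = 2 h \left(-10 + x\right)$
$y{\left(d{\left(-4,4 \right)},4 \right)} 97 \cdot 7 = 2 \left(-3 + 4\right) \left(-10 + 4\right) 97 \cdot 7 = 2 \cdot 1 \left(-6\right) 97 \cdot 7 = \left(-12\right) 97 \cdot 7 = \left(-1164\right) 7 = -8148$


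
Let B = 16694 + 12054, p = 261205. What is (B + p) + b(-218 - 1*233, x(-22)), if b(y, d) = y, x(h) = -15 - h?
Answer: 289502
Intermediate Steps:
B = 28748
(B + p) + b(-218 - 1*233, x(-22)) = (28748 + 261205) + (-218 - 1*233) = 289953 + (-218 - 233) = 289953 - 451 = 289502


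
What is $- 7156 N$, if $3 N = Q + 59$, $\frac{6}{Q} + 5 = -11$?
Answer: $- \frac{839041}{6} \approx -1.3984 \cdot 10^{5}$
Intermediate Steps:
$Q = - \frac{3}{8}$ ($Q = \frac{6}{-5 - 11} = \frac{6}{-16} = 6 \left(- \frac{1}{16}\right) = - \frac{3}{8} \approx -0.375$)
$N = \frac{469}{24}$ ($N = \frac{- \frac{3}{8} + 59}{3} = \frac{1}{3} \cdot \frac{469}{8} = \frac{469}{24} \approx 19.542$)
$- 7156 N = \left(-7156\right) \frac{469}{24} = - \frac{839041}{6}$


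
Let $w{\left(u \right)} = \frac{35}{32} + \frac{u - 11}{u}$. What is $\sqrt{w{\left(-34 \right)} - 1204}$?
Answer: $\frac{3 i \sqrt{2469386}}{136} \approx 34.664 i$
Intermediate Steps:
$w{\left(u \right)} = \frac{35}{32} + \frac{-11 + u}{u}$ ($w{\left(u \right)} = 35 \cdot \frac{1}{32} + \frac{u - 11}{u} = \frac{35}{32} + \frac{-11 + u}{u}$)
$\sqrt{w{\left(-34 \right)} - 1204} = \sqrt{\left(\frac{67}{32} - \frac{11}{-34}\right) - 1204} = \sqrt{\left(\frac{67}{32} - - \frac{11}{34}\right) - 1204} = \sqrt{\left(\frac{67}{32} + \frac{11}{34}\right) - 1204} = \sqrt{\frac{1315}{544} - 1204} = \sqrt{- \frac{653661}{544}} = \frac{3 i \sqrt{2469386}}{136}$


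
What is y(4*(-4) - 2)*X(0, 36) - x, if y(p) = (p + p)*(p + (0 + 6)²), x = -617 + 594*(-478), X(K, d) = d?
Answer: 261221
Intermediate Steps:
x = -284549 (x = -617 - 283932 = -284549)
y(p) = 2*p*(36 + p) (y(p) = (2*p)*(p + 6²) = (2*p)*(p + 36) = (2*p)*(36 + p) = 2*p*(36 + p))
y(4*(-4) - 2)*X(0, 36) - x = (2*(4*(-4) - 2)*(36 + (4*(-4) - 2)))*36 - 1*(-284549) = (2*(-16 - 2)*(36 + (-16 - 2)))*36 + 284549 = (2*(-18)*(36 - 18))*36 + 284549 = (2*(-18)*18)*36 + 284549 = -648*36 + 284549 = -23328 + 284549 = 261221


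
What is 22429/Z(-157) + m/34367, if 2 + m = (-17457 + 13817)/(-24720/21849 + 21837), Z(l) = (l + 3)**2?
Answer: 11143219317381911/11783414679664012 ≈ 0.94567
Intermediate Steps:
Z(l) = (3 + l)**2
m = -344571382/159030631 (m = -2 + (-17457 + 13817)/(-24720/21849 + 21837) = -2 - 3640/(-24720*1/21849 + 21837) = -2 - 3640/(-8240/7283 + 21837) = -2 - 3640/159030631/7283 = -2 - 3640*7283/159030631 = -2 - 26510120/159030631 = -344571382/159030631 ≈ -2.1667)
22429/Z(-157) + m/34367 = 22429/((3 - 157)**2) - 344571382/159030631/34367 = 22429/((-154)**2) - 344571382/159030631*1/34367 = 22429/23716 - 344571382/5465405695577 = 22429*(1/23716) - 344571382/5465405695577 = 2039/2156 - 344571382/5465405695577 = 11143219317381911/11783414679664012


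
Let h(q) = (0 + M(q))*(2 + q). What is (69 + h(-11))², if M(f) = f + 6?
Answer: 12996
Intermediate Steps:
M(f) = 6 + f
h(q) = (2 + q)*(6 + q) (h(q) = (0 + (6 + q))*(2 + q) = (6 + q)*(2 + q) = (2 + q)*(6 + q))
(69 + h(-11))² = (69 + (2 - 11)*(6 - 11))² = (69 - 9*(-5))² = (69 + 45)² = 114² = 12996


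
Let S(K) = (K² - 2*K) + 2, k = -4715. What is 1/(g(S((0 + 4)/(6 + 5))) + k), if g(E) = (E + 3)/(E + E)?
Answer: -340/1602567 ≈ -0.00021216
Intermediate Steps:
S(K) = 2 + K² - 2*K
g(E) = (3 + E)/(2*E) (g(E) = (3 + E)/((2*E)) = (3 + E)*(1/(2*E)) = (3 + E)/(2*E))
1/(g(S((0 + 4)/(6 + 5))) + k) = 1/((3 + (2 + ((0 + 4)/(6 + 5))² - 2*(0 + 4)/(6 + 5)))/(2*(2 + ((0 + 4)/(6 + 5))² - 2*(0 + 4)/(6 + 5))) - 4715) = 1/((3 + (2 + (4/11)² - 8/11))/(2*(2 + (4/11)² - 8/11)) - 4715) = 1/((3 + (2 + (4*(1/11))² - 8/11))/(2*(2 + (4*(1/11))² - 8/11)) - 4715) = 1/((3 + (2 + (4/11)² - 2*4/11))/(2*(2 + (4/11)² - 2*4/11)) - 4715) = 1/((3 + (2 + 16/121 - 8/11))/(2*(2 + 16/121 - 8/11)) - 4715) = 1/((3 + 170/121)/(2*(170/121)) - 4715) = 1/((½)*(121/170)*(533/121) - 4715) = 1/(533/340 - 4715) = 1/(-1602567/340) = -340/1602567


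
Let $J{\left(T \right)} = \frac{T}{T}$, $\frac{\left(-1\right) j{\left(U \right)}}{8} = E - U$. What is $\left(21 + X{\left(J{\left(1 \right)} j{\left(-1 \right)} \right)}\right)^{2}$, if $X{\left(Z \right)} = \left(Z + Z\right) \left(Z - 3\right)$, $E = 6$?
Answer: $43943641$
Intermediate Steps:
$j{\left(U \right)} = -48 + 8 U$ ($j{\left(U \right)} = - 8 \left(6 - U\right) = -48 + 8 U$)
$J{\left(T \right)} = 1$
$X{\left(Z \right)} = 2 Z \left(-3 + Z\right)$
$\left(21 + X{\left(J{\left(1 \right)} j{\left(-1 \right)} \right)}\right)^{2} = \left(21 + 2 \cdot 1 \left(-48 + 8 \left(-1\right)\right) \left(-3 + 1 \left(-48 + 8 \left(-1\right)\right)\right)\right)^{2} = \left(21 + 2 \cdot 1 \left(-48 - 8\right) \left(-3 + 1 \left(-48 - 8\right)\right)\right)^{2} = \left(21 + 2 \cdot 1 \left(-56\right) \left(-3 + 1 \left(-56\right)\right)\right)^{2} = \left(21 + 2 \left(-56\right) \left(-3 - 56\right)\right)^{2} = \left(21 + 2 \left(-56\right) \left(-59\right)\right)^{2} = \left(21 + 6608\right)^{2} = 6629^{2} = 43943641$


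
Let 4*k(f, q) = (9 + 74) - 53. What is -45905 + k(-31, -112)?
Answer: -91795/2 ≈ -45898.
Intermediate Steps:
k(f, q) = 15/2 (k(f, q) = ((9 + 74) - 53)/4 = (83 - 53)/4 = (1/4)*30 = 15/2)
-45905 + k(-31, -112) = -45905 + 15/2 = -91795/2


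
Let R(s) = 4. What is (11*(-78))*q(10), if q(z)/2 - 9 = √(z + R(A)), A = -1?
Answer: -15444 - 1716*√14 ≈ -21865.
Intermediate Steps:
q(z) = 18 + 2*√(4 + z) (q(z) = 18 + 2*√(z + 4) = 18 + 2*√(4 + z))
(11*(-78))*q(10) = (11*(-78))*(18 + 2*√(4 + 10)) = -858*(18 + 2*√14) = -15444 - 1716*√14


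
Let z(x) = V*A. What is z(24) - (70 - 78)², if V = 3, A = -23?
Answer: -133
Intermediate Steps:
z(x) = -69 (z(x) = 3*(-23) = -69)
z(24) - (70 - 78)² = -69 - (70 - 78)² = -69 - 1*(-8)² = -69 - 1*64 = -69 - 64 = -133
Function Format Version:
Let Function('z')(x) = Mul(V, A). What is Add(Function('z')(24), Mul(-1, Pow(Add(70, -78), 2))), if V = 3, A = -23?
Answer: -133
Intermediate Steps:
Function('z')(x) = -69 (Function('z')(x) = Mul(3, -23) = -69)
Add(Function('z')(24), Mul(-1, Pow(Add(70, -78), 2))) = Add(-69, Mul(-1, Pow(Add(70, -78), 2))) = Add(-69, Mul(-1, Pow(-8, 2))) = Add(-69, Mul(-1, 64)) = Add(-69, -64) = -133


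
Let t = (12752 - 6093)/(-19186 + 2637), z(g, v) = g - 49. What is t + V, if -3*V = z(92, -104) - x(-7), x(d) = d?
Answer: -847427/49647 ≈ -17.069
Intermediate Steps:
z(g, v) = -49 + g
t = -6659/16549 (t = 6659/(-16549) = 6659*(-1/16549) = -6659/16549 ≈ -0.40238)
V = -50/3 (V = -((-49 + 92) - 1*(-7))/3 = -(43 + 7)/3 = -⅓*50 = -50/3 ≈ -16.667)
t + V = -6659/16549 - 50/3 = -847427/49647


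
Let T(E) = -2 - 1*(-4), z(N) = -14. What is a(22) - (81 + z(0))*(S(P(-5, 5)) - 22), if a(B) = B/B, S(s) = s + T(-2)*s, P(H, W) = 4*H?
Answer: 5495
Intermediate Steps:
T(E) = 2 (T(E) = -2 + 4 = 2)
S(s) = 3*s (S(s) = s + 2*s = 3*s)
a(B) = 1
a(22) - (81 + z(0))*(S(P(-5, 5)) - 22) = 1 - (81 - 14)*(3*(4*(-5)) - 22) = 1 - 67*(3*(-20) - 22) = 1 - 67*(-60 - 22) = 1 - 67*(-82) = 1 - 1*(-5494) = 1 + 5494 = 5495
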